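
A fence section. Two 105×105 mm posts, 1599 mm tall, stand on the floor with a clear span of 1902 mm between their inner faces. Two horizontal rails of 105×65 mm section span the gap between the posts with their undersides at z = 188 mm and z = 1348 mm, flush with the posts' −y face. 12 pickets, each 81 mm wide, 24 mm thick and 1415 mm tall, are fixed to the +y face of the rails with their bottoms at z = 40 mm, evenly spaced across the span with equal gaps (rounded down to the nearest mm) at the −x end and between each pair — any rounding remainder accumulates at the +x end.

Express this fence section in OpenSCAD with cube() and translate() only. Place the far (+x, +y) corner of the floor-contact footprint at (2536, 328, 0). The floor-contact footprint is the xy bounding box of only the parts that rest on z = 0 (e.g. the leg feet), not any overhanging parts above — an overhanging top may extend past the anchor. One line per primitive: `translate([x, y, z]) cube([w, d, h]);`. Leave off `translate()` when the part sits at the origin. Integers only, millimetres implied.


translate([424, 223, 0]) cube([105, 105, 1599]);
translate([2431, 223, 0]) cube([105, 105, 1599]);
translate([529, 223, 188]) cube([1902, 105, 65]);
translate([529, 223, 1348]) cube([1902, 105, 65]);
translate([600, 328, 40]) cube([81, 24, 1415]);
translate([752, 328, 40]) cube([81, 24, 1415]);
translate([904, 328, 40]) cube([81, 24, 1415]);
translate([1056, 328, 40]) cube([81, 24, 1415]);
translate([1208, 328, 40]) cube([81, 24, 1415]);
translate([1360, 328, 40]) cube([81, 24, 1415]);
translate([1512, 328, 40]) cube([81, 24, 1415]);
translate([1664, 328, 40]) cube([81, 24, 1415]);
translate([1816, 328, 40]) cube([81, 24, 1415]);
translate([1968, 328, 40]) cube([81, 24, 1415]);
translate([2120, 328, 40]) cube([81, 24, 1415]);
translate([2272, 328, 40]) cube([81, 24, 1415]);


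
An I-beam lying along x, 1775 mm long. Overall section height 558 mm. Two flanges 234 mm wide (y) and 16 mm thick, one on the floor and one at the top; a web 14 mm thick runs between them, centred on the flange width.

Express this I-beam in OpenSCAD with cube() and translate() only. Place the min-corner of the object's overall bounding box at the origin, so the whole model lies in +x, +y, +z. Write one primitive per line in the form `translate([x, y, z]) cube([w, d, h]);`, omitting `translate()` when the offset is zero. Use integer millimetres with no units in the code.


cube([1775, 234, 16]);
translate([0, 110, 16]) cube([1775, 14, 526]);
translate([0, 0, 542]) cube([1775, 234, 16]);


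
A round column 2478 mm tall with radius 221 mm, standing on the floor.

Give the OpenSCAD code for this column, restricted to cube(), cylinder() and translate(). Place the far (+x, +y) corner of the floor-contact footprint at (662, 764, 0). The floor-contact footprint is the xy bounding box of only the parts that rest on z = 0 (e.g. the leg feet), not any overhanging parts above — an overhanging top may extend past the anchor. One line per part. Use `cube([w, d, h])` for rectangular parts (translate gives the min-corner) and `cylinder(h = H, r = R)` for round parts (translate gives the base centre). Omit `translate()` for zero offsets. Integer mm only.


translate([441, 543, 0]) cylinder(h = 2478, r = 221);


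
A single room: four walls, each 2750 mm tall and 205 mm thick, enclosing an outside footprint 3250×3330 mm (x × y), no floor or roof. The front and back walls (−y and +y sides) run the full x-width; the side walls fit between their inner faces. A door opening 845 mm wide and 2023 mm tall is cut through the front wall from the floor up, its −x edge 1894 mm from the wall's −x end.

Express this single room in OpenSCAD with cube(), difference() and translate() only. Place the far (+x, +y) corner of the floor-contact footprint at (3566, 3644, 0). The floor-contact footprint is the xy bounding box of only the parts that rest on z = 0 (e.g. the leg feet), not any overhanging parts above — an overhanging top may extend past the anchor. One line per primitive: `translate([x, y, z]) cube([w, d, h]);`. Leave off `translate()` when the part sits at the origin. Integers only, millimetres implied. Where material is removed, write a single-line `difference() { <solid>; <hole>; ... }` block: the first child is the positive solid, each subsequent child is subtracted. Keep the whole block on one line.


difference() { translate([316, 314, 0]) cube([3250, 205, 2750]); translate([2210, 314, 0]) cube([845, 205, 2023]); }
translate([316, 3439, 0]) cube([3250, 205, 2750]);
translate([316, 519, 0]) cube([205, 2920, 2750]);
translate([3361, 519, 0]) cube([205, 2920, 2750]);


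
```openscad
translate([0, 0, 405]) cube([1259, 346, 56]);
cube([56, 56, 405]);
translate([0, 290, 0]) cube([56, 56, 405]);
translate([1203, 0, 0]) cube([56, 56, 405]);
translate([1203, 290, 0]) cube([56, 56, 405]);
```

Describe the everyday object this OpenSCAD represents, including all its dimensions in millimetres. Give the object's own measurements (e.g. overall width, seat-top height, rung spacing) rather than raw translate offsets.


A bench: a 1259×346 mm seat slab, 56 mm thick, top at z = 461 mm, on four 56×56 mm square legs flush with the seat corners and standing on z = 0.


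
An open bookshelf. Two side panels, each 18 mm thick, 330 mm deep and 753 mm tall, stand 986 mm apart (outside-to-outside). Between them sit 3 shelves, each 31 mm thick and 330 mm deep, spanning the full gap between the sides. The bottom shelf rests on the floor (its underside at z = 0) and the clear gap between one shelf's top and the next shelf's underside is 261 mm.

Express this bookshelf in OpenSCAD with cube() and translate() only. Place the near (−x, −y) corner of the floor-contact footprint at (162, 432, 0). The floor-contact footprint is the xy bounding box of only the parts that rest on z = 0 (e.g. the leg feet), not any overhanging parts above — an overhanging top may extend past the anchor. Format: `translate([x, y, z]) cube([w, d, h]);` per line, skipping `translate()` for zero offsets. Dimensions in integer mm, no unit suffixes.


translate([162, 432, 0]) cube([18, 330, 753]);
translate([1130, 432, 0]) cube([18, 330, 753]);
translate([180, 432, 0]) cube([950, 330, 31]);
translate([180, 432, 292]) cube([950, 330, 31]);
translate([180, 432, 584]) cube([950, 330, 31]);


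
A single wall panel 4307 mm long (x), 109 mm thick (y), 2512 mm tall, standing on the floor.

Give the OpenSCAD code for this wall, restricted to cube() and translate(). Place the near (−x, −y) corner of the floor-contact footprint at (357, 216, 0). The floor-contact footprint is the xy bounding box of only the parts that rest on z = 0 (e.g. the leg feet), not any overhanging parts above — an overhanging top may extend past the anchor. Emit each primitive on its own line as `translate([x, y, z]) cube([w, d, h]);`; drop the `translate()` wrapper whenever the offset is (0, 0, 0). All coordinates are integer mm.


translate([357, 216, 0]) cube([4307, 109, 2512]);


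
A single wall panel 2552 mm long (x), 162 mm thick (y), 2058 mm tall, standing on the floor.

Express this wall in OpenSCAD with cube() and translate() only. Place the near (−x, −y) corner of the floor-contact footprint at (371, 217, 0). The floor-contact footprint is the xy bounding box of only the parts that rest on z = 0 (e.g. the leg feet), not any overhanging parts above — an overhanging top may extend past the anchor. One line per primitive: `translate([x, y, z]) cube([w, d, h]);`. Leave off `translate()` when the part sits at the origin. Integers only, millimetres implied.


translate([371, 217, 0]) cube([2552, 162, 2058]);


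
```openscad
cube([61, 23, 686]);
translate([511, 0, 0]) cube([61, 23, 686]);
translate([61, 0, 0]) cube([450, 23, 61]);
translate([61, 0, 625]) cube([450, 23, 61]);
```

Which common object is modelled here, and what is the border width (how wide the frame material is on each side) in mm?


A picture frame. The border width is 61 mm.

Four thin pieces enclosing a rectangular opening — a picture frame. The two full-height stiles are 686 mm tall; the top rail sits at z = 625 and is 61 mm tall, so the border above the opening is 686 − 625 = 61 mm, matching the stile x-width.


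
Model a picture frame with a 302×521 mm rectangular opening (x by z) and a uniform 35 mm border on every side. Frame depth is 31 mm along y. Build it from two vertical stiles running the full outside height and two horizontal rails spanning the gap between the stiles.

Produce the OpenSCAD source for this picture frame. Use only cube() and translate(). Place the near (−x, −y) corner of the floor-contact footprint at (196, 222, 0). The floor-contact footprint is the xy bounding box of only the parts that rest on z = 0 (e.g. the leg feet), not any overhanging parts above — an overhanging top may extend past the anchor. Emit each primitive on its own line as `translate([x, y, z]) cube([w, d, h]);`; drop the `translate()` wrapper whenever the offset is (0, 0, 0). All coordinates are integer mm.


translate([196, 222, 0]) cube([35, 31, 591]);
translate([533, 222, 0]) cube([35, 31, 591]);
translate([231, 222, 0]) cube([302, 31, 35]);
translate([231, 222, 556]) cube([302, 31, 35]);


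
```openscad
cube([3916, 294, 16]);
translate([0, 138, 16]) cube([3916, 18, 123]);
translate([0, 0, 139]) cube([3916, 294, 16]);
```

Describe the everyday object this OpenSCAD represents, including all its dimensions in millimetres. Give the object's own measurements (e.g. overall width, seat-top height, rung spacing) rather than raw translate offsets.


An I-beam lying along x, 3916 mm long. Overall section height 155 mm. Two flanges 294 mm wide (y) and 16 mm thick, one on the floor and one at the top; a web 18 mm thick runs between them, centred on the flange width.


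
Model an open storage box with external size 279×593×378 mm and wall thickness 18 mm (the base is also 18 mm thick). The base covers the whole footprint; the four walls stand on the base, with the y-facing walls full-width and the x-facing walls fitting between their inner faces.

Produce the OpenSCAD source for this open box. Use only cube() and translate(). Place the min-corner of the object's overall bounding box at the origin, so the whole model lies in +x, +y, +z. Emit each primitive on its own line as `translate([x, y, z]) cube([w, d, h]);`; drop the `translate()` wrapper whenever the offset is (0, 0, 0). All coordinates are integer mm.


cube([279, 593, 18]);
translate([0, 0, 18]) cube([279, 18, 360]);
translate([0, 575, 18]) cube([279, 18, 360]);
translate([0, 18, 18]) cube([18, 557, 360]);
translate([261, 18, 18]) cube([18, 557, 360]);


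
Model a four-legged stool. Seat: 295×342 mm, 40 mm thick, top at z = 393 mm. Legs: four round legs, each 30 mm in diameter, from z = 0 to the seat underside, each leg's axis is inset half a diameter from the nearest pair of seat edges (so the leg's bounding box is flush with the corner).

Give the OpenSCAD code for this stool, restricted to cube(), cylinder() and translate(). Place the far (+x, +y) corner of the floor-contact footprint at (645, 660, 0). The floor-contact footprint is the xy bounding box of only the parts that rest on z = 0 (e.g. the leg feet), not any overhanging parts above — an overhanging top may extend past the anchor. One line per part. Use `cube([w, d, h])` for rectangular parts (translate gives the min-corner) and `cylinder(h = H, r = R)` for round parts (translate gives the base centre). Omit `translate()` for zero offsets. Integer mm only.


// leg_h = 393 - 40 = 353
translate([350, 318, 353]) cube([295, 342, 40]);
translate([365, 333, 0]) cylinder(h = 353, r = 15);
translate([630, 333, 0]) cylinder(h = 353, r = 15);
translate([365, 645, 0]) cylinder(h = 353, r = 15);
translate([630, 645, 0]) cylinder(h = 353, r = 15);


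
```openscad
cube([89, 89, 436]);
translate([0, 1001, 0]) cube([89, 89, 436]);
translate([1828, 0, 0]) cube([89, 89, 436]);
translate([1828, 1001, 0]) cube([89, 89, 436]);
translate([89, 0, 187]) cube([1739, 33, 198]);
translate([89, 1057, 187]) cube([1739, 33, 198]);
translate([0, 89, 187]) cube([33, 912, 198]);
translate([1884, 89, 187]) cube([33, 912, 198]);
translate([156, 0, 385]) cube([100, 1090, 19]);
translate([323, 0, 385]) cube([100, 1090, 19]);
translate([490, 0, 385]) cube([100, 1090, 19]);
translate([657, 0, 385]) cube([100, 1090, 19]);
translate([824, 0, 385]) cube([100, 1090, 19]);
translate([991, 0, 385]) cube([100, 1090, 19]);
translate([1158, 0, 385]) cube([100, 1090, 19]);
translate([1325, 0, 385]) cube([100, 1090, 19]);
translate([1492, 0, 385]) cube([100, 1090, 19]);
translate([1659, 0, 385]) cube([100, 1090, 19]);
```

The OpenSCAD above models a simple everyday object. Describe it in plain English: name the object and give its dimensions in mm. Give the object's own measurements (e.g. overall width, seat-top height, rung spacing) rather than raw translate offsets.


A bed frame 1917 mm long (x) by 1090 mm wide (y). Four 89×89 mm corner posts, 436 mm tall, at the corners of the footprint. Four rails of 33 mm thickness and 198 mm height run between adjacent posts with their undersides at z = 187 mm, their outer faces flush with the outside of the frame (the two x-running rails run between the posts' inner faces; the two y-running rails run between the posts' inner faces). 10 slats, each 100 mm wide (x) and 19 mm thick, lie across the top of the two x-running rails, running the full 1090 mm width of the frame in y; along x they sit between the end posts with a 67 mm gap after the −x posts and between neighbouring slats, leaving 69 mm before the +x posts.


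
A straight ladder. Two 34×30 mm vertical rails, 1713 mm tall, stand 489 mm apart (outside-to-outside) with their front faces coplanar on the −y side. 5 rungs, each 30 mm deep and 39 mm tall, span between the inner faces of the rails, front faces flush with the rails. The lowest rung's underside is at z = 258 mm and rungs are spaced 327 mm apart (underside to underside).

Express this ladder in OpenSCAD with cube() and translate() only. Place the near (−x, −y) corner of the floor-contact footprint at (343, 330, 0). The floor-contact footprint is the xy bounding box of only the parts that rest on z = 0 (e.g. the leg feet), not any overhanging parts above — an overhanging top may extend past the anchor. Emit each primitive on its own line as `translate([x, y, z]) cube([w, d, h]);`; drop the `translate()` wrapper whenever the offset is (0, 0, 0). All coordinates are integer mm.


translate([343, 330, 0]) cube([34, 30, 1713]);
translate([798, 330, 0]) cube([34, 30, 1713]);
translate([377, 330, 258]) cube([421, 30, 39]);
translate([377, 330, 585]) cube([421, 30, 39]);
translate([377, 330, 912]) cube([421, 30, 39]);
translate([377, 330, 1239]) cube([421, 30, 39]);
translate([377, 330, 1566]) cube([421, 30, 39]);


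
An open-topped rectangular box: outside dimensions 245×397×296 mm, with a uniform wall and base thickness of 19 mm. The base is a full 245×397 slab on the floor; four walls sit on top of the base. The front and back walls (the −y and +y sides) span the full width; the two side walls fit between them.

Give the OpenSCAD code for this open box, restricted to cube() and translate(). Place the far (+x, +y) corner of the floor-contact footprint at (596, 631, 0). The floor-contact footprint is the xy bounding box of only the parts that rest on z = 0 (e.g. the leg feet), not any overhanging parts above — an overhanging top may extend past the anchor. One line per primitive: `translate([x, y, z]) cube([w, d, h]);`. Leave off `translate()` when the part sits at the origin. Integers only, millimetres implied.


translate([351, 234, 0]) cube([245, 397, 19]);
translate([351, 234, 19]) cube([245, 19, 277]);
translate([351, 612, 19]) cube([245, 19, 277]);
translate([351, 253, 19]) cube([19, 359, 277]);
translate([577, 253, 19]) cube([19, 359, 277]);


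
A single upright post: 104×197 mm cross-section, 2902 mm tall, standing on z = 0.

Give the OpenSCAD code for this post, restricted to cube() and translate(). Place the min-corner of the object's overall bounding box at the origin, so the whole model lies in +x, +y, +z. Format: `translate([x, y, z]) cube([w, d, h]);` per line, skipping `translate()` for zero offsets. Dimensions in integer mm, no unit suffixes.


cube([104, 197, 2902]);


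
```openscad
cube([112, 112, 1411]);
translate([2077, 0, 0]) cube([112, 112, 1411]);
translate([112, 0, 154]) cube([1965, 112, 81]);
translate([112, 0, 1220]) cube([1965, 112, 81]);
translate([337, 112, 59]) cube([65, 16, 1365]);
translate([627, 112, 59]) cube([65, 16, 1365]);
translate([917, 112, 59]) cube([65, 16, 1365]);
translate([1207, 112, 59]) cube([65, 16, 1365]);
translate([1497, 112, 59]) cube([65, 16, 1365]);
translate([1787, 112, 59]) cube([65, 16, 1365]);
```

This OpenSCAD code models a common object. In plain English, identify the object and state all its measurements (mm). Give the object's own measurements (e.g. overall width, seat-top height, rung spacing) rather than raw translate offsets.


A fence section. Two 112×112 mm posts, 1411 mm tall, stand on the floor with a clear span of 1965 mm between their inner faces. Two horizontal rails of 112×81 mm section span the gap between the posts with their undersides at z = 154 mm and z = 1220 mm, flush with the posts' −y face. 6 pickets, each 65 mm wide, 16 mm thick and 1365 mm tall, are fixed to the +y face of the rails with their bottoms at z = 59 mm, spaced across the span with a 225 mm gap after the −x post and between neighbouring pickets and before the +x post.


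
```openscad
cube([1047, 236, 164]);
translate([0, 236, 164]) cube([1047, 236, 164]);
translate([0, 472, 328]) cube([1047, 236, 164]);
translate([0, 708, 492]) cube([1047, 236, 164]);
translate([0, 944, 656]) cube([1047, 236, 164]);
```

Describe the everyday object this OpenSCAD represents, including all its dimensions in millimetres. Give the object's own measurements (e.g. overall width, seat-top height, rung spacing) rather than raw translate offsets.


A straight staircase of 5 solid steps. Each step is 1047 mm wide (x), 236 mm deep (y, the going) and 164 mm tall (the rise). The first step rests on the floor; each subsequent step sits one going further in +y and one rise higher in +z, directly behind and above the previous step with no overlap.


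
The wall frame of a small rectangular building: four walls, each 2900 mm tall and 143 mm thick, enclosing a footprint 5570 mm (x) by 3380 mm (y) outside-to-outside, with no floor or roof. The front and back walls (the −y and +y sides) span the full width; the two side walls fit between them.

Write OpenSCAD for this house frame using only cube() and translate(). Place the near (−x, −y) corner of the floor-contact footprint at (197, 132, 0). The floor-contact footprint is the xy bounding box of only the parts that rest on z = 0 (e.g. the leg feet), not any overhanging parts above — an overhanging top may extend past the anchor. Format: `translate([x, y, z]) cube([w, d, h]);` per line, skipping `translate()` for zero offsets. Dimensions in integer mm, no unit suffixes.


translate([197, 132, 0]) cube([5570, 143, 2900]);
translate([197, 3369, 0]) cube([5570, 143, 2900]);
translate([197, 275, 0]) cube([143, 3094, 2900]);
translate([5624, 275, 0]) cube([143, 3094, 2900]);


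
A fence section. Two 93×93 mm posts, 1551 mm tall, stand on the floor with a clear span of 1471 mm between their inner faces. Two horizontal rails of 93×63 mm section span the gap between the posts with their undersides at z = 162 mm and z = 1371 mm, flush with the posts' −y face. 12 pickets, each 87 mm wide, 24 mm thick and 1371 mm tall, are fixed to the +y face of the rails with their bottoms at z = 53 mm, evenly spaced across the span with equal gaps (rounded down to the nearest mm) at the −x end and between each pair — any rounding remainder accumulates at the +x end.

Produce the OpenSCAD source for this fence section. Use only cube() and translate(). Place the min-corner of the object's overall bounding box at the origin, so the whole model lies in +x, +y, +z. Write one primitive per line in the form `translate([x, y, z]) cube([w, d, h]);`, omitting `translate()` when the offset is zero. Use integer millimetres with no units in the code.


cube([93, 93, 1551]);
translate([1564, 0, 0]) cube([93, 93, 1551]);
translate([93, 0, 162]) cube([1471, 93, 63]);
translate([93, 0, 1371]) cube([1471, 93, 63]);
translate([125, 93, 53]) cube([87, 24, 1371]);
translate([244, 93, 53]) cube([87, 24, 1371]);
translate([363, 93, 53]) cube([87, 24, 1371]);
translate([482, 93, 53]) cube([87, 24, 1371]);
translate([601, 93, 53]) cube([87, 24, 1371]);
translate([720, 93, 53]) cube([87, 24, 1371]);
translate([839, 93, 53]) cube([87, 24, 1371]);
translate([958, 93, 53]) cube([87, 24, 1371]);
translate([1077, 93, 53]) cube([87, 24, 1371]);
translate([1196, 93, 53]) cube([87, 24, 1371]);
translate([1315, 93, 53]) cube([87, 24, 1371]);
translate([1434, 93, 53]) cube([87, 24, 1371]);


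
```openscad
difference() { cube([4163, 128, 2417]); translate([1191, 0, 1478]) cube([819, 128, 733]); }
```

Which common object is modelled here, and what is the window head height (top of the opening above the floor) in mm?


A wall with a window opening. The window head height is 2211 mm.

A wall with a rectangular opening subtracted — a window. Sill at z = 1478, opening 733 mm tall, so the head is at 1478 + 733 = 2211 mm.


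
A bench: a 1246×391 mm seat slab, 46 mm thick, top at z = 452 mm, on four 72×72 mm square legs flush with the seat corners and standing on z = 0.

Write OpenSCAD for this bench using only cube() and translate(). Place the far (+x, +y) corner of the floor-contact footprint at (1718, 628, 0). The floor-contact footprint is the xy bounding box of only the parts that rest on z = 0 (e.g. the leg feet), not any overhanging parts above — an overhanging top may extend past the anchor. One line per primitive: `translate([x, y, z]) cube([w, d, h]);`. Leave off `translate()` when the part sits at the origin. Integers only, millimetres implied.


translate([472, 237, 406]) cube([1246, 391, 46]);
translate([472, 237, 0]) cube([72, 72, 406]);
translate([472, 556, 0]) cube([72, 72, 406]);
translate([1646, 237, 0]) cube([72, 72, 406]);
translate([1646, 556, 0]) cube([72, 72, 406]);


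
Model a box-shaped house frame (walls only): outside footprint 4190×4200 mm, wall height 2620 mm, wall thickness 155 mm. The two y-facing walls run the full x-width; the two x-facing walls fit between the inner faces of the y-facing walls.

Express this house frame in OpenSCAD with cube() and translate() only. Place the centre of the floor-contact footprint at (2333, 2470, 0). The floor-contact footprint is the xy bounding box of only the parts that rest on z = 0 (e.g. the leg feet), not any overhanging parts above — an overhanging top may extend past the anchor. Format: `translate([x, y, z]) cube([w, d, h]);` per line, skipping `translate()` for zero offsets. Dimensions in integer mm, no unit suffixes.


translate([238, 370, 0]) cube([4190, 155, 2620]);
translate([238, 4415, 0]) cube([4190, 155, 2620]);
translate([238, 525, 0]) cube([155, 3890, 2620]);
translate([4273, 525, 0]) cube([155, 3890, 2620]);


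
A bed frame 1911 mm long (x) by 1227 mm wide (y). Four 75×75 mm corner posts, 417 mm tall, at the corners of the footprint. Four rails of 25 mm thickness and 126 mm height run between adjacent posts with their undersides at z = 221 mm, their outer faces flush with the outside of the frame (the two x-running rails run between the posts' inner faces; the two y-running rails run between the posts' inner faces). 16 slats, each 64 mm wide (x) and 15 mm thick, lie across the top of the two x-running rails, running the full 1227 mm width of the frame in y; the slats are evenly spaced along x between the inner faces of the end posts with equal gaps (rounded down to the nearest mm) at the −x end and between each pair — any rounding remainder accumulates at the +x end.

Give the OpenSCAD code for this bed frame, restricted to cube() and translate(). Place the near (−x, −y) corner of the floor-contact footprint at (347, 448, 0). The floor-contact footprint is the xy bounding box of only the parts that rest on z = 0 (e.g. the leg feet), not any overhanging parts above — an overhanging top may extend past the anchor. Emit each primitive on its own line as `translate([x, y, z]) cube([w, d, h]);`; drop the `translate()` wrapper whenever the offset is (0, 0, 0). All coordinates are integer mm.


translate([347, 448, 0]) cube([75, 75, 417]);
translate([347, 1600, 0]) cube([75, 75, 417]);
translate([2183, 448, 0]) cube([75, 75, 417]);
translate([2183, 1600, 0]) cube([75, 75, 417]);
translate([422, 448, 221]) cube([1761, 25, 126]);
translate([422, 1650, 221]) cube([1761, 25, 126]);
translate([347, 523, 221]) cube([25, 1077, 126]);
translate([2233, 523, 221]) cube([25, 1077, 126]);
translate([465, 448, 347]) cube([64, 1227, 15]);
translate([572, 448, 347]) cube([64, 1227, 15]);
translate([679, 448, 347]) cube([64, 1227, 15]);
translate([786, 448, 347]) cube([64, 1227, 15]);
translate([893, 448, 347]) cube([64, 1227, 15]);
translate([1000, 448, 347]) cube([64, 1227, 15]);
translate([1107, 448, 347]) cube([64, 1227, 15]);
translate([1214, 448, 347]) cube([64, 1227, 15]);
translate([1321, 448, 347]) cube([64, 1227, 15]);
translate([1428, 448, 347]) cube([64, 1227, 15]);
translate([1535, 448, 347]) cube([64, 1227, 15]);
translate([1642, 448, 347]) cube([64, 1227, 15]);
translate([1749, 448, 347]) cube([64, 1227, 15]);
translate([1856, 448, 347]) cube([64, 1227, 15]);
translate([1963, 448, 347]) cube([64, 1227, 15]);
translate([2070, 448, 347]) cube([64, 1227, 15]);


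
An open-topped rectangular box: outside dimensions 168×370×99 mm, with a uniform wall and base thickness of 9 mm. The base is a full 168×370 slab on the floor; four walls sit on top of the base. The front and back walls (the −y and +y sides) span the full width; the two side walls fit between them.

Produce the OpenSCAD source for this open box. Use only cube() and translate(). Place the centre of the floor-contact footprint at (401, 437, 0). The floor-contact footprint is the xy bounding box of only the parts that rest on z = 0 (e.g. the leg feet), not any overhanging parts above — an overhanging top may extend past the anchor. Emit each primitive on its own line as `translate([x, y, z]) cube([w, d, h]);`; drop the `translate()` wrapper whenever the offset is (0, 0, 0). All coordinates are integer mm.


translate([317, 252, 0]) cube([168, 370, 9]);
translate([317, 252, 9]) cube([168, 9, 90]);
translate([317, 613, 9]) cube([168, 9, 90]);
translate([317, 261, 9]) cube([9, 352, 90]);
translate([476, 261, 9]) cube([9, 352, 90]);


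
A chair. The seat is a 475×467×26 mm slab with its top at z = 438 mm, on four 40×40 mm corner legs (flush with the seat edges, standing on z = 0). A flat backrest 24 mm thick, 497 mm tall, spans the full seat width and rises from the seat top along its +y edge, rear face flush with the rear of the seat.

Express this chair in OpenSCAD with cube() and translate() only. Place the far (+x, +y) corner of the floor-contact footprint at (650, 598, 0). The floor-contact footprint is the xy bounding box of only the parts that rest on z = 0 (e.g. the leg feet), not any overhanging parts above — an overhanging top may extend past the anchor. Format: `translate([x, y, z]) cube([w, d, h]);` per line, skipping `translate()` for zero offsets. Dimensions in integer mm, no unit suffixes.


translate([175, 131, 412]) cube([475, 467, 26]);
translate([175, 131, 0]) cube([40, 40, 412]);
translate([610, 131, 0]) cube([40, 40, 412]);
translate([175, 558, 0]) cube([40, 40, 412]);
translate([610, 558, 0]) cube([40, 40, 412]);
translate([175, 574, 438]) cube([475, 24, 497]);


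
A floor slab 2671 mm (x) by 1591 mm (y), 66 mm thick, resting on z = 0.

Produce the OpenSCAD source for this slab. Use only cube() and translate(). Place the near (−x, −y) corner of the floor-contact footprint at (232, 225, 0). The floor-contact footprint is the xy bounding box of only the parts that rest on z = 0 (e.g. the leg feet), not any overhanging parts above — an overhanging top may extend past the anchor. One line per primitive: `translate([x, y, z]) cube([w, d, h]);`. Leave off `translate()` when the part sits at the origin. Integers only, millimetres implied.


translate([232, 225, 0]) cube([2671, 1591, 66]);


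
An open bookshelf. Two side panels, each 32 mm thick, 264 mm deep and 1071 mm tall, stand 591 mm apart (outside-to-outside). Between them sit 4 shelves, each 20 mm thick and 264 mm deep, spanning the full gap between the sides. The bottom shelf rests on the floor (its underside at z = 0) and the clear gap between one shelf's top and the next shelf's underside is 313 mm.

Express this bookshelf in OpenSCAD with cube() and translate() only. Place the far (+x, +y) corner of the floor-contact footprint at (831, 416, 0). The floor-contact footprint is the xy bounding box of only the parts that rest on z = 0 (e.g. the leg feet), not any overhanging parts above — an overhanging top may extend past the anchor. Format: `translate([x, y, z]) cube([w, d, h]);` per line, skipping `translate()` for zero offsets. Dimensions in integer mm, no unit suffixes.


translate([240, 152, 0]) cube([32, 264, 1071]);
translate([799, 152, 0]) cube([32, 264, 1071]);
translate([272, 152, 0]) cube([527, 264, 20]);
translate([272, 152, 333]) cube([527, 264, 20]);
translate([272, 152, 666]) cube([527, 264, 20]);
translate([272, 152, 999]) cube([527, 264, 20]);


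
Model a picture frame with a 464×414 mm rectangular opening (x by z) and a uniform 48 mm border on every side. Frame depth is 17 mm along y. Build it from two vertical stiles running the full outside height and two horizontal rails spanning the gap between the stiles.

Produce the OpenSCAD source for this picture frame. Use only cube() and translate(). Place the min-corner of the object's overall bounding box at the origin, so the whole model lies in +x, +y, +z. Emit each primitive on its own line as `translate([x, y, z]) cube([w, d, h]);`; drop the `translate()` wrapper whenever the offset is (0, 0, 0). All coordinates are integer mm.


cube([48, 17, 510]);
translate([512, 0, 0]) cube([48, 17, 510]);
translate([48, 0, 0]) cube([464, 17, 48]);
translate([48, 0, 462]) cube([464, 17, 48]);


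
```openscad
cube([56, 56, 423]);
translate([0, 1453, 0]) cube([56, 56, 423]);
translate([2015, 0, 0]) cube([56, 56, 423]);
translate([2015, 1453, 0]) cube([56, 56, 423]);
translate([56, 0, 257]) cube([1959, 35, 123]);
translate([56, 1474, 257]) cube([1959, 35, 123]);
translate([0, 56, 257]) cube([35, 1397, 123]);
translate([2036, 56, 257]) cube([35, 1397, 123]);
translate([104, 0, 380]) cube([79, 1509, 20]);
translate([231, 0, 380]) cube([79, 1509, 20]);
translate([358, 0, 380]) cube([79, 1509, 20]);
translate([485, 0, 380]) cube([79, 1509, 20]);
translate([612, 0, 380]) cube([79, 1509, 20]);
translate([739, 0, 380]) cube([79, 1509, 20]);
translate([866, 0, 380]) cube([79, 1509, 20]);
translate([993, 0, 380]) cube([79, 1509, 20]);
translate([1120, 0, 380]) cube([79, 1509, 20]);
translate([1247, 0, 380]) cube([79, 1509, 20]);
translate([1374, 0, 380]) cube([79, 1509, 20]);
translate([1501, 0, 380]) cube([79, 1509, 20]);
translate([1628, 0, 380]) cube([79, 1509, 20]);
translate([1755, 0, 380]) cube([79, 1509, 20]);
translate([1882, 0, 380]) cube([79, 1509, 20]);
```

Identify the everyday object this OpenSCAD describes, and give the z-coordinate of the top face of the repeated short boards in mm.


A bed frame. The slat-top height is 400 mm.

Four posts, four rails, and a row of slats — a bed frame. Slats sit on the rails at z = 257 + 123 = 380; with slat thickness 20, the top is 400 mm.


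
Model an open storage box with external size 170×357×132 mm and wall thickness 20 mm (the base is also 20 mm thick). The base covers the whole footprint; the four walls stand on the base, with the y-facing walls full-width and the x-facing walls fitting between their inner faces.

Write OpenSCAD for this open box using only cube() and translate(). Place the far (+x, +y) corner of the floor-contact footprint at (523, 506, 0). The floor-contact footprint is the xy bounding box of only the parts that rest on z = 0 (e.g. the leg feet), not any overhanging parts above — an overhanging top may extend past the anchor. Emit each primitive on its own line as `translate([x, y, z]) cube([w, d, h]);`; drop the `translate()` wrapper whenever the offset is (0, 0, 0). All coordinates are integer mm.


translate([353, 149, 0]) cube([170, 357, 20]);
translate([353, 149, 20]) cube([170, 20, 112]);
translate([353, 486, 20]) cube([170, 20, 112]);
translate([353, 169, 20]) cube([20, 317, 112]);
translate([503, 169, 20]) cube([20, 317, 112]);


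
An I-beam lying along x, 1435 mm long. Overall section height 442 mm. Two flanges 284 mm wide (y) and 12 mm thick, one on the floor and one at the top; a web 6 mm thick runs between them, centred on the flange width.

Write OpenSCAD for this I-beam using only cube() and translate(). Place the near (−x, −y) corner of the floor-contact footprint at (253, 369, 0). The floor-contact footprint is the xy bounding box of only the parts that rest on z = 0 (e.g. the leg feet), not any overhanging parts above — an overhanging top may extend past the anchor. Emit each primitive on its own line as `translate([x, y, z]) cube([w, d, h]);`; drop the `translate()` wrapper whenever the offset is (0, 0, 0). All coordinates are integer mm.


translate([253, 369, 0]) cube([1435, 284, 12]);
translate([253, 508, 12]) cube([1435, 6, 418]);
translate([253, 369, 430]) cube([1435, 284, 12]);


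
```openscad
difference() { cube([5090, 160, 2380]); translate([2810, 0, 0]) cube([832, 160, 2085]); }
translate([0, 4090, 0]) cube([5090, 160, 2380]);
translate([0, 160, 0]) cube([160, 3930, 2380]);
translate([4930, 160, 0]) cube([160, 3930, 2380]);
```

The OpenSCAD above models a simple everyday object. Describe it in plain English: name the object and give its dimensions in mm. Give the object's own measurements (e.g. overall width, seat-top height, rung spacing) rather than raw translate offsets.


A single room: four walls, each 2380 mm tall and 160 mm thick, enclosing an outside footprint 5090×4250 mm (x × y), no floor or roof. The front and back walls (−y and +y sides) run the full x-width; the side walls fit between their inner faces. A door opening 832 mm wide and 2085 mm tall is cut through the front wall from the floor up, its −x edge 2810 mm from the wall's −x end.


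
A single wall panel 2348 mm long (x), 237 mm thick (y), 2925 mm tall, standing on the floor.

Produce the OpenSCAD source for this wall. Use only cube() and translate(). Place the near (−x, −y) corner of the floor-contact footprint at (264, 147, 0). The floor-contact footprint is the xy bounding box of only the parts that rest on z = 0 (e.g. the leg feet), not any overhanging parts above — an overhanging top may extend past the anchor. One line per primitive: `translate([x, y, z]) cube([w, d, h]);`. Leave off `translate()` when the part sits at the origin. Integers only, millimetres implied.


translate([264, 147, 0]) cube([2348, 237, 2925]);


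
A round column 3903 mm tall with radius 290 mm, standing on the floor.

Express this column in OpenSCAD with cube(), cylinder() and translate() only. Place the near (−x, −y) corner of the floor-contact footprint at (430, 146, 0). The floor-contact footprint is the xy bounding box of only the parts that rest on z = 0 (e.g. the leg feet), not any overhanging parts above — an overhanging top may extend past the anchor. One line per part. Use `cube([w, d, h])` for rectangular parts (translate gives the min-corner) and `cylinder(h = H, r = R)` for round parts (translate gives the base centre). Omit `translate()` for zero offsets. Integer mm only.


translate([720, 436, 0]) cylinder(h = 3903, r = 290);


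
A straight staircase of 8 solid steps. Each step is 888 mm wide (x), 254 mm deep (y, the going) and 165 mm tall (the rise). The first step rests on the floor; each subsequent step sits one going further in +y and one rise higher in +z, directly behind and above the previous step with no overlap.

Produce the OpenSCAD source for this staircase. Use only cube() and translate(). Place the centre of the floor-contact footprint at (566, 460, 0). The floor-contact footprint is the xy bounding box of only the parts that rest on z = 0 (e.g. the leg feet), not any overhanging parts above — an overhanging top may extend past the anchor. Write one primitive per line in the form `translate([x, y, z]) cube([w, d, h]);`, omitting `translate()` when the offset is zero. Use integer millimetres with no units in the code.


translate([122, 333, 0]) cube([888, 254, 165]);
translate([122, 587, 165]) cube([888, 254, 165]);
translate([122, 841, 330]) cube([888, 254, 165]);
translate([122, 1095, 495]) cube([888, 254, 165]);
translate([122, 1349, 660]) cube([888, 254, 165]);
translate([122, 1603, 825]) cube([888, 254, 165]);
translate([122, 1857, 990]) cube([888, 254, 165]);
translate([122, 2111, 1155]) cube([888, 254, 165]);


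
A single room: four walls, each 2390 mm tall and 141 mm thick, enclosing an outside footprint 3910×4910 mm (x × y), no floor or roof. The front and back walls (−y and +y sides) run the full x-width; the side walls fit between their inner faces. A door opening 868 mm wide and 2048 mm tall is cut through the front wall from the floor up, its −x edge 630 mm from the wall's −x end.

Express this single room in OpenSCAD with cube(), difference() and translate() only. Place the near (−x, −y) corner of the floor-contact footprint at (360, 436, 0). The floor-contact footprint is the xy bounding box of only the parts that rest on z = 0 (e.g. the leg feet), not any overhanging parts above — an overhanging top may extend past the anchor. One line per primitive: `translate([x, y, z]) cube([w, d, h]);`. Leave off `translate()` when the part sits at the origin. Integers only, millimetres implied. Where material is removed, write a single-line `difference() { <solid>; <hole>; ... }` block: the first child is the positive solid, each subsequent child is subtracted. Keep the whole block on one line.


difference() { translate([360, 436, 0]) cube([3910, 141, 2390]); translate([990, 436, 0]) cube([868, 141, 2048]); }
translate([360, 5205, 0]) cube([3910, 141, 2390]);
translate([360, 577, 0]) cube([141, 4628, 2390]);
translate([4129, 577, 0]) cube([141, 4628, 2390]);


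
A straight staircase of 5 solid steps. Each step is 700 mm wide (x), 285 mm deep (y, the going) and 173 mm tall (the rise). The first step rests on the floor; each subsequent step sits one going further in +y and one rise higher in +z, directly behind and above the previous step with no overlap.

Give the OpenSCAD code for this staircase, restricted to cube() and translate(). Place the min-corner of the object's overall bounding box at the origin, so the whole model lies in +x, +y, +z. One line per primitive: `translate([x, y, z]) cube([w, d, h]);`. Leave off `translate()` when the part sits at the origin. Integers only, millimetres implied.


cube([700, 285, 173]);
translate([0, 285, 173]) cube([700, 285, 173]);
translate([0, 570, 346]) cube([700, 285, 173]);
translate([0, 855, 519]) cube([700, 285, 173]);
translate([0, 1140, 692]) cube([700, 285, 173]);


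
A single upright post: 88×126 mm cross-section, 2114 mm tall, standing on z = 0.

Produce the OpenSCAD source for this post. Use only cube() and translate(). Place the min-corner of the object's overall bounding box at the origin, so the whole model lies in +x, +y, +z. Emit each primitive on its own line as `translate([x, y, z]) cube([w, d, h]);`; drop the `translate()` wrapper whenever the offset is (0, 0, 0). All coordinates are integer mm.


cube([88, 126, 2114]);


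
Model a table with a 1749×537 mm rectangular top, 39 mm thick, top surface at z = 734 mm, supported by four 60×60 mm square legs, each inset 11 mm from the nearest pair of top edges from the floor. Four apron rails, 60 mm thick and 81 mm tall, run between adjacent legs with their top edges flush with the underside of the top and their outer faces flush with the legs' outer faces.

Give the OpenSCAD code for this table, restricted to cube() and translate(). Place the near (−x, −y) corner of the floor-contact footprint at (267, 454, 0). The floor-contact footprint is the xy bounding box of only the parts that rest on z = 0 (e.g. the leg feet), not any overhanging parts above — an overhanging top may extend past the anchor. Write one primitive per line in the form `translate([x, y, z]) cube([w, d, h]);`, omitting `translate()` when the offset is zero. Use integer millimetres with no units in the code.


// leg_h = 734 - 39 = 695
// apron z = 695 - 81 = 614
translate([256, 443, 695]) cube([1749, 537, 39]);
translate([267, 454, 0]) cube([60, 60, 695]);
translate([1934, 454, 0]) cube([60, 60, 695]);
translate([267, 909, 0]) cube([60, 60, 695]);
translate([1934, 909, 0]) cube([60, 60, 695]);
translate([327, 454, 614]) cube([1607, 60, 81]);
translate([327, 909, 614]) cube([1607, 60, 81]);
translate([267, 514, 614]) cube([60, 395, 81]);
translate([1934, 514, 614]) cube([60, 395, 81]);
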